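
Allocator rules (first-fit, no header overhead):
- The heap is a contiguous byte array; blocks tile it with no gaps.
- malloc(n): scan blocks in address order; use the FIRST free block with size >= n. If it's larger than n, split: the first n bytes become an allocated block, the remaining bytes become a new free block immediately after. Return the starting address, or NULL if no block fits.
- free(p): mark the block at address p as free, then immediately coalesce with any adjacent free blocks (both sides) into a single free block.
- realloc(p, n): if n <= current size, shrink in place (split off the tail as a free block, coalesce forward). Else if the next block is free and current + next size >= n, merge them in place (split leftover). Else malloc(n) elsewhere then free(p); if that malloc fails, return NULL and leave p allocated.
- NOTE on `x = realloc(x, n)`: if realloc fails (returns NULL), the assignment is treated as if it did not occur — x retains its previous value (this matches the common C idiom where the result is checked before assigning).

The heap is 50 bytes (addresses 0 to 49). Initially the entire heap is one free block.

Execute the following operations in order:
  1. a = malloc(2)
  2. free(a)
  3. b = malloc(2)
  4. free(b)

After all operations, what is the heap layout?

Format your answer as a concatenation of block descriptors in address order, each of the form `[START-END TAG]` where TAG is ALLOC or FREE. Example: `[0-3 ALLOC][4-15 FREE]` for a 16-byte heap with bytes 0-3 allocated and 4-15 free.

Answer: [0-49 FREE]

Derivation:
Op 1: a = malloc(2) -> a = 0; heap: [0-1 ALLOC][2-49 FREE]
Op 2: free(a) -> (freed a); heap: [0-49 FREE]
Op 3: b = malloc(2) -> b = 0; heap: [0-1 ALLOC][2-49 FREE]
Op 4: free(b) -> (freed b); heap: [0-49 FREE]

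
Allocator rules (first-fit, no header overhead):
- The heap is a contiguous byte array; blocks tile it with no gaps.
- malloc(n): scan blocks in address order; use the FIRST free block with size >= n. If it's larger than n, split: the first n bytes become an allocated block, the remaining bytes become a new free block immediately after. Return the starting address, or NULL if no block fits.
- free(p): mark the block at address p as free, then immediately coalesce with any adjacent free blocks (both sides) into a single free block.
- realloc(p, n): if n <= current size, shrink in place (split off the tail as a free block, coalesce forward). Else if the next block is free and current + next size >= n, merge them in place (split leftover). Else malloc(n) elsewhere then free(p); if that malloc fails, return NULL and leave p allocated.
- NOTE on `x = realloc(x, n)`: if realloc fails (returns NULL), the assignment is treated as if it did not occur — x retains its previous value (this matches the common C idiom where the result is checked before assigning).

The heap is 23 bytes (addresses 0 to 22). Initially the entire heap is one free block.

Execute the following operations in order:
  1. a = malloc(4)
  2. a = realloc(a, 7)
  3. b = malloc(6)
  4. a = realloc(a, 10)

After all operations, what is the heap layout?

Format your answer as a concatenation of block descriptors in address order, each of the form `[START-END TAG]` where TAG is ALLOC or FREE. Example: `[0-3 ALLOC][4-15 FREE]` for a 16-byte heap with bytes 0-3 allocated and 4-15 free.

Answer: [0-6 FREE][7-12 ALLOC][13-22 ALLOC]

Derivation:
Op 1: a = malloc(4) -> a = 0; heap: [0-3 ALLOC][4-22 FREE]
Op 2: a = realloc(a, 7) -> a = 0; heap: [0-6 ALLOC][7-22 FREE]
Op 3: b = malloc(6) -> b = 7; heap: [0-6 ALLOC][7-12 ALLOC][13-22 FREE]
Op 4: a = realloc(a, 10) -> a = 13; heap: [0-6 FREE][7-12 ALLOC][13-22 ALLOC]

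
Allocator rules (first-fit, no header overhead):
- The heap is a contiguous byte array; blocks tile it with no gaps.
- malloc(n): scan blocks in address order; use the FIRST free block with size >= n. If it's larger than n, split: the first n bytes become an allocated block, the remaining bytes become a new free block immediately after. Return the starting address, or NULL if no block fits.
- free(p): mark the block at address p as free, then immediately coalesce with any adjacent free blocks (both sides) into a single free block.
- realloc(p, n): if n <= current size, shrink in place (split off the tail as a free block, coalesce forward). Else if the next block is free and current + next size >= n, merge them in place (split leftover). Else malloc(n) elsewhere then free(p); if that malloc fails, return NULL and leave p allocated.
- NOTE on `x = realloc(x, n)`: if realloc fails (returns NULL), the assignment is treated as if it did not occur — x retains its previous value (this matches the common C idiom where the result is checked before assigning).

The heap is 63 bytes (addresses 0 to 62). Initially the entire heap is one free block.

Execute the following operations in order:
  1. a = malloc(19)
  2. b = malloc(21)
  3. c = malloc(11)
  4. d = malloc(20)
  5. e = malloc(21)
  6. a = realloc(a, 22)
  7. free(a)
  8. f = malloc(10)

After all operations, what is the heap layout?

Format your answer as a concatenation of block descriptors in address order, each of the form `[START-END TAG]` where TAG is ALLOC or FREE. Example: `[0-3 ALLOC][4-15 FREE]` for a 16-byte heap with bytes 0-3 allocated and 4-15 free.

Op 1: a = malloc(19) -> a = 0; heap: [0-18 ALLOC][19-62 FREE]
Op 2: b = malloc(21) -> b = 19; heap: [0-18 ALLOC][19-39 ALLOC][40-62 FREE]
Op 3: c = malloc(11) -> c = 40; heap: [0-18 ALLOC][19-39 ALLOC][40-50 ALLOC][51-62 FREE]
Op 4: d = malloc(20) -> d = NULL; heap: [0-18 ALLOC][19-39 ALLOC][40-50 ALLOC][51-62 FREE]
Op 5: e = malloc(21) -> e = NULL; heap: [0-18 ALLOC][19-39 ALLOC][40-50 ALLOC][51-62 FREE]
Op 6: a = realloc(a, 22) -> NULL (a unchanged); heap: [0-18 ALLOC][19-39 ALLOC][40-50 ALLOC][51-62 FREE]
Op 7: free(a) -> (freed a); heap: [0-18 FREE][19-39 ALLOC][40-50 ALLOC][51-62 FREE]
Op 8: f = malloc(10) -> f = 0; heap: [0-9 ALLOC][10-18 FREE][19-39 ALLOC][40-50 ALLOC][51-62 FREE]

Answer: [0-9 ALLOC][10-18 FREE][19-39 ALLOC][40-50 ALLOC][51-62 FREE]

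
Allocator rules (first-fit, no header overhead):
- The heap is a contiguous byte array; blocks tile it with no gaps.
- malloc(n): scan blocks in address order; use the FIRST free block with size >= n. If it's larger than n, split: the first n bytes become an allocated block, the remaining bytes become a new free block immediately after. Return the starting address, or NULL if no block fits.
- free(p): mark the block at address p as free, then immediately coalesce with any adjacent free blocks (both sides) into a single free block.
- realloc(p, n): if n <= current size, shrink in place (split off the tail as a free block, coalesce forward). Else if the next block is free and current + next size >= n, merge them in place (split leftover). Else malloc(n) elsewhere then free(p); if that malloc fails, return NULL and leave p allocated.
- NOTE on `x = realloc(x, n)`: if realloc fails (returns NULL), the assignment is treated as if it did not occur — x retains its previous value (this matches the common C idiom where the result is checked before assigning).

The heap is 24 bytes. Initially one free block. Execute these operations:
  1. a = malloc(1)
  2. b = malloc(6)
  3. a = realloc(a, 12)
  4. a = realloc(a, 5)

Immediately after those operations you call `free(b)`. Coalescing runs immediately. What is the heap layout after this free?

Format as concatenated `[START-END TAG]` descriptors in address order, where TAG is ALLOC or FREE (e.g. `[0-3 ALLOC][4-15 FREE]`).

Answer: [0-6 FREE][7-11 ALLOC][12-23 FREE]

Derivation:
Op 1: a = malloc(1) -> a = 0; heap: [0-0 ALLOC][1-23 FREE]
Op 2: b = malloc(6) -> b = 1; heap: [0-0 ALLOC][1-6 ALLOC][7-23 FREE]
Op 3: a = realloc(a, 12) -> a = 7; heap: [0-0 FREE][1-6 ALLOC][7-18 ALLOC][19-23 FREE]
Op 4: a = realloc(a, 5) -> a = 7; heap: [0-0 FREE][1-6 ALLOC][7-11 ALLOC][12-23 FREE]
free(b): b = 1 -> block [1-6 ALLOC]; mark free, coalesce with adjacent free neighbors -> [0-6 FREE][7-11 ALLOC][12-23 FREE]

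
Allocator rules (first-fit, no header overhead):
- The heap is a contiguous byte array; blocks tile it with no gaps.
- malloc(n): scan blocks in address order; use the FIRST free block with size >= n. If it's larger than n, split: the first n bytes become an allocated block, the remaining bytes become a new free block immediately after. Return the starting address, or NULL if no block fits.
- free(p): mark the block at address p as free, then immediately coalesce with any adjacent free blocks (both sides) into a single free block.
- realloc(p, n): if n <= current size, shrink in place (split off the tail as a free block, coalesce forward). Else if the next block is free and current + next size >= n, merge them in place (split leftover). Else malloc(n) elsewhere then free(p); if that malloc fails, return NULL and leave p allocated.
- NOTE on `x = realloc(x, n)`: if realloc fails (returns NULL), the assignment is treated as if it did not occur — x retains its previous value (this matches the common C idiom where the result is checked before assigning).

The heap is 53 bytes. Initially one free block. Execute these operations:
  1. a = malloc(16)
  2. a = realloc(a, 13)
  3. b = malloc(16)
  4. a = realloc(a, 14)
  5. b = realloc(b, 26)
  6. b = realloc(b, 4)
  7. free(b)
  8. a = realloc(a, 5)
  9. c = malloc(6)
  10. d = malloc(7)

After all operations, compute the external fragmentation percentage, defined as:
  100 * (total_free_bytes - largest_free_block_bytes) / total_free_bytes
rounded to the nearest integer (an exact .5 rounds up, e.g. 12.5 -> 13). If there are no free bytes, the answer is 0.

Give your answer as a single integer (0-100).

Answer: 46

Derivation:
Op 1: a = malloc(16) -> a = 0; heap: [0-15 ALLOC][16-52 FREE]
Op 2: a = realloc(a, 13) -> a = 0; heap: [0-12 ALLOC][13-52 FREE]
Op 3: b = malloc(16) -> b = 13; heap: [0-12 ALLOC][13-28 ALLOC][29-52 FREE]
Op 4: a = realloc(a, 14) -> a = 29; heap: [0-12 FREE][13-28 ALLOC][29-42 ALLOC][43-52 FREE]
Op 5: b = realloc(b, 26) -> NULL (b unchanged); heap: [0-12 FREE][13-28 ALLOC][29-42 ALLOC][43-52 FREE]
Op 6: b = realloc(b, 4) -> b = 13; heap: [0-12 FREE][13-16 ALLOC][17-28 FREE][29-42 ALLOC][43-52 FREE]
Op 7: free(b) -> (freed b); heap: [0-28 FREE][29-42 ALLOC][43-52 FREE]
Op 8: a = realloc(a, 5) -> a = 29; heap: [0-28 FREE][29-33 ALLOC][34-52 FREE]
Op 9: c = malloc(6) -> c = 0; heap: [0-5 ALLOC][6-28 FREE][29-33 ALLOC][34-52 FREE]
Op 10: d = malloc(7) -> d = 6; heap: [0-5 ALLOC][6-12 ALLOC][13-28 FREE][29-33 ALLOC][34-52 FREE]
Free blocks: [16 19] total_free=35 largest=19 -> 100*(35-19)/35 = 1600/35 ≈ 45.714 -> rounds to 46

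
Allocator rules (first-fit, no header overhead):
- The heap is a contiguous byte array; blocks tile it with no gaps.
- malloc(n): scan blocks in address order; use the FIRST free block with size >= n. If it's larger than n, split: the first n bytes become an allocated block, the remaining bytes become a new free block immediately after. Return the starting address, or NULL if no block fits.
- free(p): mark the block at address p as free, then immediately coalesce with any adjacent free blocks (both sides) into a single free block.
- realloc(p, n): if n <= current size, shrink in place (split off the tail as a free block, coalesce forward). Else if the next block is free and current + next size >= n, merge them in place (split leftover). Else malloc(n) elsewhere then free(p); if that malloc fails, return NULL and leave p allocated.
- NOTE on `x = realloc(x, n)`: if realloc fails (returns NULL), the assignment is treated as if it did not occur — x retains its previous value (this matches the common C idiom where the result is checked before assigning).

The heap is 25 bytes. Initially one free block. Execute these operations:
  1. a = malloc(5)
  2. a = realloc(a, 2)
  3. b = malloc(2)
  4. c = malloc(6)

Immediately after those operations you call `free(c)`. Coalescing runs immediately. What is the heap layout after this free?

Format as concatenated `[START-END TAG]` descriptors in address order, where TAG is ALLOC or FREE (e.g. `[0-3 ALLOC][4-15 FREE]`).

Answer: [0-1 ALLOC][2-3 ALLOC][4-24 FREE]

Derivation:
Op 1: a = malloc(5) -> a = 0; heap: [0-4 ALLOC][5-24 FREE]
Op 2: a = realloc(a, 2) -> a = 0; heap: [0-1 ALLOC][2-24 FREE]
Op 3: b = malloc(2) -> b = 2; heap: [0-1 ALLOC][2-3 ALLOC][4-24 FREE]
Op 4: c = malloc(6) -> c = 4; heap: [0-1 ALLOC][2-3 ALLOC][4-9 ALLOC][10-24 FREE]
free(c): c = 4 -> block [4-9 ALLOC]; mark free, coalesce with adjacent free neighbors -> [0-1 ALLOC][2-3 ALLOC][4-24 FREE]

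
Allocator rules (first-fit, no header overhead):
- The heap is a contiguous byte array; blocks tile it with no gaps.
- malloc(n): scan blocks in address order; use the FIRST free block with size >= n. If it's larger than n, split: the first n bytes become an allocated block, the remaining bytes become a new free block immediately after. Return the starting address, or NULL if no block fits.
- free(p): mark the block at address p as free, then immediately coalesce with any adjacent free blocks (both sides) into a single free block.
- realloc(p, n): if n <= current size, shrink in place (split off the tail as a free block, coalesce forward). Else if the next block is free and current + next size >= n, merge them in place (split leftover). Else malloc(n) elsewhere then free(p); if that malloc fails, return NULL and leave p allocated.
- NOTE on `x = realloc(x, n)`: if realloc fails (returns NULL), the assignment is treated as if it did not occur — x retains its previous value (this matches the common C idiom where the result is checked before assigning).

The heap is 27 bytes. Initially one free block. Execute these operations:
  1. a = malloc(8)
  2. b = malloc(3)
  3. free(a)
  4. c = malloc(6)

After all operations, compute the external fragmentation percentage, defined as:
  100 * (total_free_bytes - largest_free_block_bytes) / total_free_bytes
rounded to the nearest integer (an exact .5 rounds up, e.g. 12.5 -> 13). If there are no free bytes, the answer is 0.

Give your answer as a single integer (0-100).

Op 1: a = malloc(8) -> a = 0; heap: [0-7 ALLOC][8-26 FREE]
Op 2: b = malloc(3) -> b = 8; heap: [0-7 ALLOC][8-10 ALLOC][11-26 FREE]
Op 3: free(a) -> (freed a); heap: [0-7 FREE][8-10 ALLOC][11-26 FREE]
Op 4: c = malloc(6) -> c = 0; heap: [0-5 ALLOC][6-7 FREE][8-10 ALLOC][11-26 FREE]
Free blocks: [2 16] total_free=18 largest=16 -> 100*(18-16)/18 = 200/18 ≈ 11.111 -> rounds to 11

Answer: 11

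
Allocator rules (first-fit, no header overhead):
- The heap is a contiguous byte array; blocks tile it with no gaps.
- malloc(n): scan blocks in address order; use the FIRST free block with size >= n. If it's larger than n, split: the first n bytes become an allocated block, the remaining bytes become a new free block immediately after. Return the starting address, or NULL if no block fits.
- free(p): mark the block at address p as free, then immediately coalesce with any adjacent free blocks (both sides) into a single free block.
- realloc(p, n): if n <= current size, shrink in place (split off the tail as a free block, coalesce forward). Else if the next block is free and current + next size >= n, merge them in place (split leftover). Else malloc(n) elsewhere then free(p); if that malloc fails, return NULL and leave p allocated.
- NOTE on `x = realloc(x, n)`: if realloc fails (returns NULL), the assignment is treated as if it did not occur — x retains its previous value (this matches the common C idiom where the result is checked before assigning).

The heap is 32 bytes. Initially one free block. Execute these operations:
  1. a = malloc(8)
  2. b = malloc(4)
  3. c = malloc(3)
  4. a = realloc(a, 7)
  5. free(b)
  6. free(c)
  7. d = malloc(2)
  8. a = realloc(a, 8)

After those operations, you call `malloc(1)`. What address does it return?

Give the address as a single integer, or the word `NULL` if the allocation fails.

Answer: 0

Derivation:
Op 1: a = malloc(8) -> a = 0; heap: [0-7 ALLOC][8-31 FREE]
Op 2: b = malloc(4) -> b = 8; heap: [0-7 ALLOC][8-11 ALLOC][12-31 FREE]
Op 3: c = malloc(3) -> c = 12; heap: [0-7 ALLOC][8-11 ALLOC][12-14 ALLOC][15-31 FREE]
Op 4: a = realloc(a, 7) -> a = 0; heap: [0-6 ALLOC][7-7 FREE][8-11 ALLOC][12-14 ALLOC][15-31 FREE]
Op 5: free(b) -> (freed b); heap: [0-6 ALLOC][7-11 FREE][12-14 ALLOC][15-31 FREE]
Op 6: free(c) -> (freed c); heap: [0-6 ALLOC][7-31 FREE]
Op 7: d = malloc(2) -> d = 7; heap: [0-6 ALLOC][7-8 ALLOC][9-31 FREE]
Op 8: a = realloc(a, 8) -> a = 9; heap: [0-6 FREE][7-8 ALLOC][9-16 ALLOC][17-31 FREE]
malloc(1): first-fit scan over [0-6 FREE][7-8 ALLOC][9-16 ALLOC][17-31 FREE] -> 0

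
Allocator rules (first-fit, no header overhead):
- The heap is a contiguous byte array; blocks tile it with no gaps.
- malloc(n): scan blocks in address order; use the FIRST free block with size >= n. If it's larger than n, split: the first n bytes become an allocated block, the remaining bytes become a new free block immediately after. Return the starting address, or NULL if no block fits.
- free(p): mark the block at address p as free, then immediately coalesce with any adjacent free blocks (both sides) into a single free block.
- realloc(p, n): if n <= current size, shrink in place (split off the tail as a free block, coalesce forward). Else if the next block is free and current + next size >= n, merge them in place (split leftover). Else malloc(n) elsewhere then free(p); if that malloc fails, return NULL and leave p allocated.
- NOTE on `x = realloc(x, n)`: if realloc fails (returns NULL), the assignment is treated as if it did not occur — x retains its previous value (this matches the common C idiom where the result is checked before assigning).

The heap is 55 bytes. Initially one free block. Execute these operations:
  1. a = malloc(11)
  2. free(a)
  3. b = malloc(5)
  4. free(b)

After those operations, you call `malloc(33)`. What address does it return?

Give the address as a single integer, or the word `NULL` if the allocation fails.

Op 1: a = malloc(11) -> a = 0; heap: [0-10 ALLOC][11-54 FREE]
Op 2: free(a) -> (freed a); heap: [0-54 FREE]
Op 3: b = malloc(5) -> b = 0; heap: [0-4 ALLOC][5-54 FREE]
Op 4: free(b) -> (freed b); heap: [0-54 FREE]
malloc(33): first-fit scan over [0-54 FREE] -> 0

Answer: 0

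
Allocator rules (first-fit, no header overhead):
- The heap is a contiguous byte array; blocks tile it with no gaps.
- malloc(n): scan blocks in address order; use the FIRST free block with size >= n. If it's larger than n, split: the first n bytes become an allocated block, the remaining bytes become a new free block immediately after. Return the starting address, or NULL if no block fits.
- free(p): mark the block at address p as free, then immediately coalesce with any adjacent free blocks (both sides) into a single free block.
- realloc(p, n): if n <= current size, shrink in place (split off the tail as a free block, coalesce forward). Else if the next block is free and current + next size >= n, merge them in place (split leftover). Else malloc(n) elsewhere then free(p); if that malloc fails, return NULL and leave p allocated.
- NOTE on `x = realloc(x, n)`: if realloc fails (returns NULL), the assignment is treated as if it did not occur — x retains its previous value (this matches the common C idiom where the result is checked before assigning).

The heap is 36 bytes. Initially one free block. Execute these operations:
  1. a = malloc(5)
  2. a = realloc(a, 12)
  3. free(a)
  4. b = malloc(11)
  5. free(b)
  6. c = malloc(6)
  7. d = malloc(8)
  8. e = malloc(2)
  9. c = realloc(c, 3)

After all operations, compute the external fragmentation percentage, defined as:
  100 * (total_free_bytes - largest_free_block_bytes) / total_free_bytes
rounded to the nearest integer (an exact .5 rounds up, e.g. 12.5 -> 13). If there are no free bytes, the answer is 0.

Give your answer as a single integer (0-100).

Answer: 13

Derivation:
Op 1: a = malloc(5) -> a = 0; heap: [0-4 ALLOC][5-35 FREE]
Op 2: a = realloc(a, 12) -> a = 0; heap: [0-11 ALLOC][12-35 FREE]
Op 3: free(a) -> (freed a); heap: [0-35 FREE]
Op 4: b = malloc(11) -> b = 0; heap: [0-10 ALLOC][11-35 FREE]
Op 5: free(b) -> (freed b); heap: [0-35 FREE]
Op 6: c = malloc(6) -> c = 0; heap: [0-5 ALLOC][6-35 FREE]
Op 7: d = malloc(8) -> d = 6; heap: [0-5 ALLOC][6-13 ALLOC][14-35 FREE]
Op 8: e = malloc(2) -> e = 14; heap: [0-5 ALLOC][6-13 ALLOC][14-15 ALLOC][16-35 FREE]
Op 9: c = realloc(c, 3) -> c = 0; heap: [0-2 ALLOC][3-5 FREE][6-13 ALLOC][14-15 ALLOC][16-35 FREE]
Free blocks: [3 20] total_free=23 largest=20 -> 100*(23-20)/23 = 300/23 ≈ 13.043 -> rounds to 13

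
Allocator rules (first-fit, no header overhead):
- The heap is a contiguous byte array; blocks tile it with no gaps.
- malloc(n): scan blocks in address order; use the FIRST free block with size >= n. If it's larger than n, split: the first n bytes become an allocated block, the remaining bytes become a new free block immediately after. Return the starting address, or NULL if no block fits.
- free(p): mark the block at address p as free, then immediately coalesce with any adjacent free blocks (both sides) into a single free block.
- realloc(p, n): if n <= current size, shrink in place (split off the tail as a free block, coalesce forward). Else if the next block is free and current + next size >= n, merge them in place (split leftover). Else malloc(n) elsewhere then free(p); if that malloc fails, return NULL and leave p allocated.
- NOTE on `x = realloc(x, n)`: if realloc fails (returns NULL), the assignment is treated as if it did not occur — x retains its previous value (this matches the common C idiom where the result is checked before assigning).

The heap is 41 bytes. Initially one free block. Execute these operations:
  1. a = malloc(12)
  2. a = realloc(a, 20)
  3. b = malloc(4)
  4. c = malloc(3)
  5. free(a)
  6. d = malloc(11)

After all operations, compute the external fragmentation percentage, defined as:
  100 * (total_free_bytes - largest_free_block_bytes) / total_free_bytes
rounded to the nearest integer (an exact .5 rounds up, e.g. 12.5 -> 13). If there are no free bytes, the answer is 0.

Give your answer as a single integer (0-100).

Answer: 39

Derivation:
Op 1: a = malloc(12) -> a = 0; heap: [0-11 ALLOC][12-40 FREE]
Op 2: a = realloc(a, 20) -> a = 0; heap: [0-19 ALLOC][20-40 FREE]
Op 3: b = malloc(4) -> b = 20; heap: [0-19 ALLOC][20-23 ALLOC][24-40 FREE]
Op 4: c = malloc(3) -> c = 24; heap: [0-19 ALLOC][20-23 ALLOC][24-26 ALLOC][27-40 FREE]
Op 5: free(a) -> (freed a); heap: [0-19 FREE][20-23 ALLOC][24-26 ALLOC][27-40 FREE]
Op 6: d = malloc(11) -> d = 0; heap: [0-10 ALLOC][11-19 FREE][20-23 ALLOC][24-26 ALLOC][27-40 FREE]
Free blocks: [9 14] total_free=23 largest=14 -> 100*(23-14)/23 = 900/23 ≈ 39.130 -> rounds to 39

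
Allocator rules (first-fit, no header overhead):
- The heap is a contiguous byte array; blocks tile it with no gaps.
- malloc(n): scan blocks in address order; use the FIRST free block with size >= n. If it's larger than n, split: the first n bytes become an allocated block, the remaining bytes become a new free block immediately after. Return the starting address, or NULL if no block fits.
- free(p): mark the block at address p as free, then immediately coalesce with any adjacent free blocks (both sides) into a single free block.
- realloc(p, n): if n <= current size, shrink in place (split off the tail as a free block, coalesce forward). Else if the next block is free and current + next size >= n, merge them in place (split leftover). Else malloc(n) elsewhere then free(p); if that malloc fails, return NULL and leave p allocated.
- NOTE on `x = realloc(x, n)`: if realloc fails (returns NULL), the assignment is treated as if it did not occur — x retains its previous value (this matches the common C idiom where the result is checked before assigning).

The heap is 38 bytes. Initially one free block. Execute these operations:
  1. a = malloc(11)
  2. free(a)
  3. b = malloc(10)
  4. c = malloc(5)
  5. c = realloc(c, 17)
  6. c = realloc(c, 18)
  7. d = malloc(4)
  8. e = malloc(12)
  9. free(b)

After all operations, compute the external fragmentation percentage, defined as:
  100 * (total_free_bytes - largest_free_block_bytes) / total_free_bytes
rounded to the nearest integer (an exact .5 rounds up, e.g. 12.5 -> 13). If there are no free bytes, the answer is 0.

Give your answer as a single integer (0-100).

Op 1: a = malloc(11) -> a = 0; heap: [0-10 ALLOC][11-37 FREE]
Op 2: free(a) -> (freed a); heap: [0-37 FREE]
Op 3: b = malloc(10) -> b = 0; heap: [0-9 ALLOC][10-37 FREE]
Op 4: c = malloc(5) -> c = 10; heap: [0-9 ALLOC][10-14 ALLOC][15-37 FREE]
Op 5: c = realloc(c, 17) -> c = 10; heap: [0-9 ALLOC][10-26 ALLOC][27-37 FREE]
Op 6: c = realloc(c, 18) -> c = 10; heap: [0-9 ALLOC][10-27 ALLOC][28-37 FREE]
Op 7: d = malloc(4) -> d = 28; heap: [0-9 ALLOC][10-27 ALLOC][28-31 ALLOC][32-37 FREE]
Op 8: e = malloc(12) -> e = NULL; heap: [0-9 ALLOC][10-27 ALLOC][28-31 ALLOC][32-37 FREE]
Op 9: free(b) -> (freed b); heap: [0-9 FREE][10-27 ALLOC][28-31 ALLOC][32-37 FREE]
Free blocks: [10 6] total_free=16 largest=10 -> 100*(16-10)/16 = 600/16 = 37.5 -> rounds to 38

Answer: 38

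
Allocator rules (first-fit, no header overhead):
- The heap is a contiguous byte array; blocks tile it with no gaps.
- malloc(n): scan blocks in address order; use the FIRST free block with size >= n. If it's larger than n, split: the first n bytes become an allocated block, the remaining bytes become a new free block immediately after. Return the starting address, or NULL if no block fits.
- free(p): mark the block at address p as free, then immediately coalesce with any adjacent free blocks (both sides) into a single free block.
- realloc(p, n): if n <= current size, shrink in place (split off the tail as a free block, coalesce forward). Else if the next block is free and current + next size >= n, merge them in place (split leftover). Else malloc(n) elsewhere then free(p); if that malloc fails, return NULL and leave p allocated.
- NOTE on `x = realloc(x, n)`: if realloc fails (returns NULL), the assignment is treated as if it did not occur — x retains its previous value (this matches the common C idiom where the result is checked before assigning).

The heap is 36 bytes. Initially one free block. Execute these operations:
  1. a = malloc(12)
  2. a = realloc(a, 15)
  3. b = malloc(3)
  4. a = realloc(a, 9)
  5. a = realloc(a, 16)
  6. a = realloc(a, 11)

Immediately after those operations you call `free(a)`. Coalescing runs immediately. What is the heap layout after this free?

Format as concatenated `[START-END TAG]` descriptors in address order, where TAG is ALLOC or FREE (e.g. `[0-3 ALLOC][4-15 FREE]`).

Op 1: a = malloc(12) -> a = 0; heap: [0-11 ALLOC][12-35 FREE]
Op 2: a = realloc(a, 15) -> a = 0; heap: [0-14 ALLOC][15-35 FREE]
Op 3: b = malloc(3) -> b = 15; heap: [0-14 ALLOC][15-17 ALLOC][18-35 FREE]
Op 4: a = realloc(a, 9) -> a = 0; heap: [0-8 ALLOC][9-14 FREE][15-17 ALLOC][18-35 FREE]
Op 5: a = realloc(a, 16) -> a = 18; heap: [0-14 FREE][15-17 ALLOC][18-33 ALLOC][34-35 FREE]
Op 6: a = realloc(a, 11) -> a = 18; heap: [0-14 FREE][15-17 ALLOC][18-28 ALLOC][29-35 FREE]
free(a): a = 18 -> block [18-28 ALLOC]; mark free, coalesce with adjacent free neighbors -> [0-14 FREE][15-17 ALLOC][18-35 FREE]

Answer: [0-14 FREE][15-17 ALLOC][18-35 FREE]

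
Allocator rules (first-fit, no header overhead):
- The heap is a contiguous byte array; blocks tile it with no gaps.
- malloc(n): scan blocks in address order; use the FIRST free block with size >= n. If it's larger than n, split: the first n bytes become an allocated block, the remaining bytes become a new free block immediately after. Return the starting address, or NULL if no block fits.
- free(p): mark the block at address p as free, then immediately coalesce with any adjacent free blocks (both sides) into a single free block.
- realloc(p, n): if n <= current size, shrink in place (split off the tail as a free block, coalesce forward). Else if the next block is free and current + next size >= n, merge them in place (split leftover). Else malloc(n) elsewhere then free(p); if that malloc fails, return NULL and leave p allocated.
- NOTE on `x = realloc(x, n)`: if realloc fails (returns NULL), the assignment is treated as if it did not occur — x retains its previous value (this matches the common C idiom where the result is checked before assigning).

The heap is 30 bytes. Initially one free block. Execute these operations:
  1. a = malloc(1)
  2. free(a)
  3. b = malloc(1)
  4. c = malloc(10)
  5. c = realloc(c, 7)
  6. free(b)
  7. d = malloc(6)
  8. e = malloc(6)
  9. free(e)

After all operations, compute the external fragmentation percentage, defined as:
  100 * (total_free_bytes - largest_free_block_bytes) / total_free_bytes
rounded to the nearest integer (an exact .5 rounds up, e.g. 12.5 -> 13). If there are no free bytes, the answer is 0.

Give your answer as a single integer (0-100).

Op 1: a = malloc(1) -> a = 0; heap: [0-0 ALLOC][1-29 FREE]
Op 2: free(a) -> (freed a); heap: [0-29 FREE]
Op 3: b = malloc(1) -> b = 0; heap: [0-0 ALLOC][1-29 FREE]
Op 4: c = malloc(10) -> c = 1; heap: [0-0 ALLOC][1-10 ALLOC][11-29 FREE]
Op 5: c = realloc(c, 7) -> c = 1; heap: [0-0 ALLOC][1-7 ALLOC][8-29 FREE]
Op 6: free(b) -> (freed b); heap: [0-0 FREE][1-7 ALLOC][8-29 FREE]
Op 7: d = malloc(6) -> d = 8; heap: [0-0 FREE][1-7 ALLOC][8-13 ALLOC][14-29 FREE]
Op 8: e = malloc(6) -> e = 14; heap: [0-0 FREE][1-7 ALLOC][8-13 ALLOC][14-19 ALLOC][20-29 FREE]
Op 9: free(e) -> (freed e); heap: [0-0 FREE][1-7 ALLOC][8-13 ALLOC][14-29 FREE]
Free blocks: [1 16] total_free=17 largest=16 -> 100*(17-16)/17 = 100/17 ≈ 5.882 -> rounds to 6

Answer: 6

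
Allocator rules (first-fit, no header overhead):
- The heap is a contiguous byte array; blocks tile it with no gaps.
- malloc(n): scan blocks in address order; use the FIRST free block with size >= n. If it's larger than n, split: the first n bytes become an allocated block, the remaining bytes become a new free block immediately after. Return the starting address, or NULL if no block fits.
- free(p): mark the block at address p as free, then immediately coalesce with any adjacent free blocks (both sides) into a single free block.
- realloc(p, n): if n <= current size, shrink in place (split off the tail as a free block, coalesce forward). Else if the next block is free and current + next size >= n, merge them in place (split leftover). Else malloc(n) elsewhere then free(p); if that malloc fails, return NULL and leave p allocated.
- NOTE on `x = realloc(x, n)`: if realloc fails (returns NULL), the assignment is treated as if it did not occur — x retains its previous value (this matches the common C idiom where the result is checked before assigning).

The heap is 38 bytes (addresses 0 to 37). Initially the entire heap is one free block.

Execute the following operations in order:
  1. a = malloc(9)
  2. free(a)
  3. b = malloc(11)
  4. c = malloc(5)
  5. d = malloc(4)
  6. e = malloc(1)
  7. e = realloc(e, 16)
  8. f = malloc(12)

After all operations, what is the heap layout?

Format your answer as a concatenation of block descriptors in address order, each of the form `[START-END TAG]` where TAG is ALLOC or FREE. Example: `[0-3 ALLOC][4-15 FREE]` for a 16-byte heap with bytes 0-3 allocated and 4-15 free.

Answer: [0-10 ALLOC][11-15 ALLOC][16-19 ALLOC][20-35 ALLOC][36-37 FREE]

Derivation:
Op 1: a = malloc(9) -> a = 0; heap: [0-8 ALLOC][9-37 FREE]
Op 2: free(a) -> (freed a); heap: [0-37 FREE]
Op 3: b = malloc(11) -> b = 0; heap: [0-10 ALLOC][11-37 FREE]
Op 4: c = malloc(5) -> c = 11; heap: [0-10 ALLOC][11-15 ALLOC][16-37 FREE]
Op 5: d = malloc(4) -> d = 16; heap: [0-10 ALLOC][11-15 ALLOC][16-19 ALLOC][20-37 FREE]
Op 6: e = malloc(1) -> e = 20; heap: [0-10 ALLOC][11-15 ALLOC][16-19 ALLOC][20-20 ALLOC][21-37 FREE]
Op 7: e = realloc(e, 16) -> e = 20; heap: [0-10 ALLOC][11-15 ALLOC][16-19 ALLOC][20-35 ALLOC][36-37 FREE]
Op 8: f = malloc(12) -> f = NULL; heap: [0-10 ALLOC][11-15 ALLOC][16-19 ALLOC][20-35 ALLOC][36-37 FREE]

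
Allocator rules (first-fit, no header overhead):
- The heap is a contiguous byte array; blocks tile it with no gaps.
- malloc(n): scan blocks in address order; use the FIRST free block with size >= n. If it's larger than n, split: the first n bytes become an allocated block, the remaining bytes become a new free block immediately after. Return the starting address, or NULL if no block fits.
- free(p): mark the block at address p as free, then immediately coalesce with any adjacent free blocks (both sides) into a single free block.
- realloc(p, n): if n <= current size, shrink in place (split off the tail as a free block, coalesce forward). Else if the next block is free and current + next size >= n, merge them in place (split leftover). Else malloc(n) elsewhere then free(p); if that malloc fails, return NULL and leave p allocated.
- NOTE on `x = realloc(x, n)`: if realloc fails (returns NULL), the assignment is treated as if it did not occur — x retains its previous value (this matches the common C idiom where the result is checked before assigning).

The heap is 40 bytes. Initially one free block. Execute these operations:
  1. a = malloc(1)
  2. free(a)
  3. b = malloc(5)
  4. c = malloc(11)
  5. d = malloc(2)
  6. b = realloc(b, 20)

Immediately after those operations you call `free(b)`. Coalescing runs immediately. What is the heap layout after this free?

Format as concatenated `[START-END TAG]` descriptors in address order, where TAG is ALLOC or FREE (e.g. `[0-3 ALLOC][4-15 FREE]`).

Op 1: a = malloc(1) -> a = 0; heap: [0-0 ALLOC][1-39 FREE]
Op 2: free(a) -> (freed a); heap: [0-39 FREE]
Op 3: b = malloc(5) -> b = 0; heap: [0-4 ALLOC][5-39 FREE]
Op 4: c = malloc(11) -> c = 5; heap: [0-4 ALLOC][5-15 ALLOC][16-39 FREE]
Op 5: d = malloc(2) -> d = 16; heap: [0-4 ALLOC][5-15 ALLOC][16-17 ALLOC][18-39 FREE]
Op 6: b = realloc(b, 20) -> b = 18; heap: [0-4 FREE][5-15 ALLOC][16-17 ALLOC][18-37 ALLOC][38-39 FREE]
free(b): b = 18 -> block [18-37 ALLOC]; mark free, coalesce with adjacent free neighbors -> [0-4 FREE][5-15 ALLOC][16-17 ALLOC][18-39 FREE]

Answer: [0-4 FREE][5-15 ALLOC][16-17 ALLOC][18-39 FREE]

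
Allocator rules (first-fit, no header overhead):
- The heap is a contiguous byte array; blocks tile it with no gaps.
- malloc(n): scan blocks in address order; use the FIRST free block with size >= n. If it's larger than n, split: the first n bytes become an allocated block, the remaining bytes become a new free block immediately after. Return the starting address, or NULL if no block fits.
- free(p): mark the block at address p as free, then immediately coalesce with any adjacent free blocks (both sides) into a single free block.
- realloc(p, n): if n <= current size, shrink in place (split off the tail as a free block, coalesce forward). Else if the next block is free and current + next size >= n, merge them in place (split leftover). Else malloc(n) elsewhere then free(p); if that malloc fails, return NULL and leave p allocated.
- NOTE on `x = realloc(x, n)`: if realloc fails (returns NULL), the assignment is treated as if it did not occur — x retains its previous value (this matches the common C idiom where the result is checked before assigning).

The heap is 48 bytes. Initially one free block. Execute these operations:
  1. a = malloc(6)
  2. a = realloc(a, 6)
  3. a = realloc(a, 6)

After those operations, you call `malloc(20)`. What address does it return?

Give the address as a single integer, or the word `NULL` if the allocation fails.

Op 1: a = malloc(6) -> a = 0; heap: [0-5 ALLOC][6-47 FREE]
Op 2: a = realloc(a, 6) -> a = 0; heap: [0-5 ALLOC][6-47 FREE]
Op 3: a = realloc(a, 6) -> a = 0; heap: [0-5 ALLOC][6-47 FREE]
malloc(20): first-fit scan over [0-5 ALLOC][6-47 FREE] -> 6

Answer: 6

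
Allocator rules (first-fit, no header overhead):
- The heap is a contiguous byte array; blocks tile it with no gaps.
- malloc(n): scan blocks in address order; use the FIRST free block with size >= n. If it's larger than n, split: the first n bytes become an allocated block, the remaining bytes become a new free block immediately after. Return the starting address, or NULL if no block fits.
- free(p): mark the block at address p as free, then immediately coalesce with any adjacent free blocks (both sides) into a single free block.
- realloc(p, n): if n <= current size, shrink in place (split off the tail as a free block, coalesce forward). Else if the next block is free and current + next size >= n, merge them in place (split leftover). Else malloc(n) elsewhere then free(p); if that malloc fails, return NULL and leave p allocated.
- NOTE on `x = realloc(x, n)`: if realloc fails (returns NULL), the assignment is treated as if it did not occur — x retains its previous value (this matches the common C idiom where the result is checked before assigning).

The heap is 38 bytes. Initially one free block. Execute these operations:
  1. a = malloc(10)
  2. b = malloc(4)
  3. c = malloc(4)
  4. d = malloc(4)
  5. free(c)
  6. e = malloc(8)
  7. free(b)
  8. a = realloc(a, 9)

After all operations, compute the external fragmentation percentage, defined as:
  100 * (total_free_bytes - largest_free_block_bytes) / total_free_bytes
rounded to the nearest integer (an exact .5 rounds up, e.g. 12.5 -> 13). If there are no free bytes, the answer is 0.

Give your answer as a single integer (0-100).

Op 1: a = malloc(10) -> a = 0; heap: [0-9 ALLOC][10-37 FREE]
Op 2: b = malloc(4) -> b = 10; heap: [0-9 ALLOC][10-13 ALLOC][14-37 FREE]
Op 3: c = malloc(4) -> c = 14; heap: [0-9 ALLOC][10-13 ALLOC][14-17 ALLOC][18-37 FREE]
Op 4: d = malloc(4) -> d = 18; heap: [0-9 ALLOC][10-13 ALLOC][14-17 ALLOC][18-21 ALLOC][22-37 FREE]
Op 5: free(c) -> (freed c); heap: [0-9 ALLOC][10-13 ALLOC][14-17 FREE][18-21 ALLOC][22-37 FREE]
Op 6: e = malloc(8) -> e = 22; heap: [0-9 ALLOC][10-13 ALLOC][14-17 FREE][18-21 ALLOC][22-29 ALLOC][30-37 FREE]
Op 7: free(b) -> (freed b); heap: [0-9 ALLOC][10-17 FREE][18-21 ALLOC][22-29 ALLOC][30-37 FREE]
Op 8: a = realloc(a, 9) -> a = 0; heap: [0-8 ALLOC][9-17 FREE][18-21 ALLOC][22-29 ALLOC][30-37 FREE]
Free blocks: [9 8] total_free=17 largest=9 -> 100*(17-9)/17 = 800/17 ≈ 47.059 -> rounds to 47

Answer: 47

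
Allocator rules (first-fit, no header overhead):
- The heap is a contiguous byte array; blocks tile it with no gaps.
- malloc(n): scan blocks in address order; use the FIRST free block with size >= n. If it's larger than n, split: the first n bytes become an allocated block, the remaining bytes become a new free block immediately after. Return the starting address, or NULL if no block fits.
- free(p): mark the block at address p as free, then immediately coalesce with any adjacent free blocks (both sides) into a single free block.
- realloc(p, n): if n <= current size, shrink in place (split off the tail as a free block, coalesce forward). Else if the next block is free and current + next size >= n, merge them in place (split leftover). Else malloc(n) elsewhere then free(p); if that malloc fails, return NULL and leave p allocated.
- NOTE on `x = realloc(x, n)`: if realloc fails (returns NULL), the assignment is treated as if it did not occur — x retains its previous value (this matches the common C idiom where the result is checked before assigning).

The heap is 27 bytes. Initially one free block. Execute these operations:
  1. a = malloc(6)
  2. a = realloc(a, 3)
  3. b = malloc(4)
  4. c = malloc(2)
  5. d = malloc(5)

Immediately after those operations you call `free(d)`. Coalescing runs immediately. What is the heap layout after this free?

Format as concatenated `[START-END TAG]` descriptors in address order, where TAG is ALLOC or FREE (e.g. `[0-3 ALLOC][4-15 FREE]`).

Answer: [0-2 ALLOC][3-6 ALLOC][7-8 ALLOC][9-26 FREE]

Derivation:
Op 1: a = malloc(6) -> a = 0; heap: [0-5 ALLOC][6-26 FREE]
Op 2: a = realloc(a, 3) -> a = 0; heap: [0-2 ALLOC][3-26 FREE]
Op 3: b = malloc(4) -> b = 3; heap: [0-2 ALLOC][3-6 ALLOC][7-26 FREE]
Op 4: c = malloc(2) -> c = 7; heap: [0-2 ALLOC][3-6 ALLOC][7-8 ALLOC][9-26 FREE]
Op 5: d = malloc(5) -> d = 9; heap: [0-2 ALLOC][3-6 ALLOC][7-8 ALLOC][9-13 ALLOC][14-26 FREE]
free(d): d = 9 -> block [9-13 ALLOC]; mark free, coalesce with adjacent free neighbors -> [0-2 ALLOC][3-6 ALLOC][7-8 ALLOC][9-26 FREE]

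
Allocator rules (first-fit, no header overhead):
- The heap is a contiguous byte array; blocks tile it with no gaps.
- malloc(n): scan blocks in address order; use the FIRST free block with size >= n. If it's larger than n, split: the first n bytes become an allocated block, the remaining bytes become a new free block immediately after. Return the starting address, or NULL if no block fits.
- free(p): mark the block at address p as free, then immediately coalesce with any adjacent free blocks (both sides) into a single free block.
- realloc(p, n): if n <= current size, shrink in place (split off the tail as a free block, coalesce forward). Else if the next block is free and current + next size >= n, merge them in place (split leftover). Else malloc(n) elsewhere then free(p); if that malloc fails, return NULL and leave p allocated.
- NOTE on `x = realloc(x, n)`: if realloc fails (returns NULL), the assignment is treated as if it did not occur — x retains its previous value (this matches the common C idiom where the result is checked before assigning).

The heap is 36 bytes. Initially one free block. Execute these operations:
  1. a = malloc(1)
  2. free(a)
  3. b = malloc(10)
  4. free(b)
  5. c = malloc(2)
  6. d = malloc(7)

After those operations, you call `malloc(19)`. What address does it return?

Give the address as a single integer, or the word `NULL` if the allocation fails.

Answer: 9

Derivation:
Op 1: a = malloc(1) -> a = 0; heap: [0-0 ALLOC][1-35 FREE]
Op 2: free(a) -> (freed a); heap: [0-35 FREE]
Op 3: b = malloc(10) -> b = 0; heap: [0-9 ALLOC][10-35 FREE]
Op 4: free(b) -> (freed b); heap: [0-35 FREE]
Op 5: c = malloc(2) -> c = 0; heap: [0-1 ALLOC][2-35 FREE]
Op 6: d = malloc(7) -> d = 2; heap: [0-1 ALLOC][2-8 ALLOC][9-35 FREE]
malloc(19): first-fit scan over [0-1 ALLOC][2-8 ALLOC][9-35 FREE] -> 9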